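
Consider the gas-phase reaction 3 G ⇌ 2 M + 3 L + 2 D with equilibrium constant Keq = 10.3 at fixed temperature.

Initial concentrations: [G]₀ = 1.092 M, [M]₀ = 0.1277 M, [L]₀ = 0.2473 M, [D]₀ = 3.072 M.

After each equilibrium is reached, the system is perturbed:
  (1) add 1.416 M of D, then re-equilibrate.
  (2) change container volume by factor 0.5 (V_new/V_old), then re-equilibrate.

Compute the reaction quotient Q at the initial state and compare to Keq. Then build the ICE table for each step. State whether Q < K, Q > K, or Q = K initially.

Q₀ = 0.001787; Q < K (proceeds forward)

Q₀ = 0.001787 vs Keq = 10.3 ⇒ Q<K, forward
Step 1:
                   G          M          L          D
  Initial      1.092     0.1277     0.2473      3.072
  Change     -0.5591     0.3727     0.5591     0.3727
  Equil       0.5329     0.5004     0.8064      3.445
  solve Keq expr → x = 0.1864; check Q = 10.3
Then add 1.416 M of D.
Step 2:
                   G          M          L          D
  Initial     0.5329     0.5004     0.8064      4.861
  Change      0.0562   -0.03747    -0.0562   -0.03747
  Equil       0.5891      0.463     0.7502      4.823
  solve Keq expr → x = -0.01873; check Q = 10.3
Then change container volume by factor 0.5 (V_new/V_old).
Step 3:
                   G          M          L          D
  Initial      1.178      0.926        1.5      9.647
  Change      0.4336    -0.2891    -0.4336    -0.2891
  Equil        1.612     0.6369      1.067      9.357
  solve Keq expr → x = -0.1445; check Q = 10.3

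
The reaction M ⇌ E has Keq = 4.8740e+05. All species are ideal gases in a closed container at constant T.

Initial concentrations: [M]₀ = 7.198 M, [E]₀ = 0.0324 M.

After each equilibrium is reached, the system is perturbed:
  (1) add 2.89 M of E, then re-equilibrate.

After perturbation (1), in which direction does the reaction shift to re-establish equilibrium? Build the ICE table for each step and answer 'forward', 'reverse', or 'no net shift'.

Direction: reverse

Q₀ = 0.004501 vs Keq = 4.8740e+05 ⇒ Q<K, forward
Step 1:
                  M         E
  Initial     7.198    0.0324
  Change     -7.198     7.198
  Equil   1.4835e-05      7.23
  solve Keq expr → x = 7.198; check Q = 4.8740e+05
Then add 2.89 M of E.
Step 2:
                  M         E
  Initial 1.4835e-05     10.12
  Change  5.9294e-06 -5.9294e-06
  Equil   2.0764e-05     10.12
  solve Keq expr → x = -5.9294e-06; check Q = 4.8740e+05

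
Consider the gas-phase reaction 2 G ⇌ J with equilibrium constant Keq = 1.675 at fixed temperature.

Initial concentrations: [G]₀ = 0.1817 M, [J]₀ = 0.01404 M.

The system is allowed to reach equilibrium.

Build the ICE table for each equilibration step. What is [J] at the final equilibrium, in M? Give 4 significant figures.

[J]_eq = 0.03383 M

Q₀ = 0.4253 vs Keq = 1.675 ⇒ Q<K, forward
Step 1:
                    G           J
  init         0.1817     0.01404
  Δ          -0.03958     0.01979
  eq           0.1421     0.03383
  solve Keq expr → x = 0.01979; check Q = 1.675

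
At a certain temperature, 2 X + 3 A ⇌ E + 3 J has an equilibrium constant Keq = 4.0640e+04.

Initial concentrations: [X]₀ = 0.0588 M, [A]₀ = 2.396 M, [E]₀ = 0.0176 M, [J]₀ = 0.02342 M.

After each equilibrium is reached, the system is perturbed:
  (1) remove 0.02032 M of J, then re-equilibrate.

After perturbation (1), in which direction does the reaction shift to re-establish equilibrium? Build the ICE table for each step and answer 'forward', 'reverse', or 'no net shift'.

Direction: forward

Q₀ = 4.7540e-06 vs Keq = 4.0640e+04 ⇒ Q<K, forward
Step 1:
                  X         A         E         J
  Initial    0.0588     2.396    0.0176   0.02342
  Change   -0.05879  -0.08818   0.02939   0.08818
  Equil   1.1436e-05     2.308   0.04699    0.1116
  solve Keq expr → x = 0.02939; check Q = 4.0640e+04
Then remove 0.02032 M of J.
Step 2:
                  X         A         E         J
  Initial 1.1436e-05     2.308   0.04699   0.09128
  Change  -2.9756e-06 -4.4634e-06 1.4878e-06 4.4634e-06
  Equil   8.4599e-06     2.308     0.047   0.09129
  solve Keq expr → x = 1.4878e-06; check Q = 4.0640e+04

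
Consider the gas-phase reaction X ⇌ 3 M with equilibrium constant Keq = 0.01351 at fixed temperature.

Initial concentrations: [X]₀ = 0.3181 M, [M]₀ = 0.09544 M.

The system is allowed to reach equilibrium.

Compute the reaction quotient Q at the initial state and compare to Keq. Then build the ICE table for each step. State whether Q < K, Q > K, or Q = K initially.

Q₀ = 0.002733 vs Keq = 0.01351 ⇒ Q<K, forward
Step 1:
                  X         M
  I          0.3181   0.09544
  C        -0.02115   0.06346
  E          0.2969    0.1589
  solve Keq expr → x = 0.02115; check Q = 0.01351

Q₀ = 0.002733; Q < K (proceeds forward)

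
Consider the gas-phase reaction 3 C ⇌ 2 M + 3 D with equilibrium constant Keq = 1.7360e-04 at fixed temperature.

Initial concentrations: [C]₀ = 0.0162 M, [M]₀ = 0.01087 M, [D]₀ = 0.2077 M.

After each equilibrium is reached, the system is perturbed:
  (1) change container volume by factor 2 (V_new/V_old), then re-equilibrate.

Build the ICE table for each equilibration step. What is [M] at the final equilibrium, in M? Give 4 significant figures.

[M]_eq = 8.0589e-04 M

Q₀ = 0.249 vs Keq = 1.7360e-04 ⇒ Q>K, reverse
Step 1:
                   C          M          D
  init        0.0162    0.01087     0.2077
  Δ          0.01502   -0.01001   -0.01502
  eq         0.03122 8.5917e-04     0.1927
  solve Keq expr → x = -0.005005; check Q = 1.7360e-04
Then change container volume by factor 2 (V_new/V_old).
Step 2:
                   C          M          D
  init       0.01561 4.2958e-04    0.09634
  Δ       -5.6446e-04 3.7631e-04 5.6446e-04
  eq         0.01504 8.0589e-04    0.09691
  solve Keq expr → x = 1.8815e-04; check Q = 1.7360e-04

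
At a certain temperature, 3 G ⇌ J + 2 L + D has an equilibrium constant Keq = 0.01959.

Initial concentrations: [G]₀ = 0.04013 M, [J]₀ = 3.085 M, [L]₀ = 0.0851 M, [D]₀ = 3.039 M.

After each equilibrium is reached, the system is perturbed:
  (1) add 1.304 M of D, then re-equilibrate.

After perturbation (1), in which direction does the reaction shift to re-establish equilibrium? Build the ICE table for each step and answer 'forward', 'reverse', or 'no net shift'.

Direction: reverse

Q₀ = 1051 vs Keq = 0.01959 ⇒ Q>K, reverse
Step 1:
                    G           J           L           D
  Initial     0.04013       3.085      0.0851       3.039
  Change       0.1231    -0.04102    -0.08205    -0.04102
  Equil        0.1632       3.044    0.003055       2.998
  solve Keq expr → x = -0.04102; check Q = 0.01959
Then add 1.304 M of D.
Step 2:
                    G           J           L           D
  Initial      0.1632       3.044    0.003055       4.302
  Change   7.3096e-04 -2.4365e-04 -4.8731e-04 -2.4365e-04
  Equil        0.1639       3.044    0.002567       4.302
  solve Keq expr → x = -2.4365e-04; check Q = 0.01959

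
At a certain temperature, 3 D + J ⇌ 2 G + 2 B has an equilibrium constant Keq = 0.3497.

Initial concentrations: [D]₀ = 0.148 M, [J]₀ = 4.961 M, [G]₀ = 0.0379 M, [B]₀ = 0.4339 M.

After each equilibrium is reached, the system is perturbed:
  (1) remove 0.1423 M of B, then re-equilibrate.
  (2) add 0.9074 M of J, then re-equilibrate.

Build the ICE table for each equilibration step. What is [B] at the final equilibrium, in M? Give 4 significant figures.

Q₀ = 0.01682 vs Keq = 0.3497 ⇒ Q<K, forward
Step 1:
                    D           J           G           B
  I             0.148       4.961      0.0379      0.4339
  C          -0.05728    -0.01909     0.03819     0.03819
  E           0.09072       4.942     0.07609      0.4721
  solve Keq expr → x = 0.01909; check Q = 0.3497
Then remove 0.1423 M of B.
Step 2:
                    D           J           G           B
  I           0.09072       4.942     0.07609      0.3298
  C          -0.01274   -0.004247    0.008494    0.008494
  E           0.07798       4.938     0.08458      0.3383
  solve Keq expr → x = 0.004247; check Q = 0.3497
Then add 0.9074 M of J.
Step 3:
                    D           J           G           B
  I           0.07798       5.845     0.08458      0.3383
  C          -0.00287 -9.5680e-04    0.001914    0.001914
  E           0.07511       5.844      0.0865      0.3402
  solve Keq expr → x = 9.5680e-04; check Q = 0.3497

[B]_eq = 0.3402 M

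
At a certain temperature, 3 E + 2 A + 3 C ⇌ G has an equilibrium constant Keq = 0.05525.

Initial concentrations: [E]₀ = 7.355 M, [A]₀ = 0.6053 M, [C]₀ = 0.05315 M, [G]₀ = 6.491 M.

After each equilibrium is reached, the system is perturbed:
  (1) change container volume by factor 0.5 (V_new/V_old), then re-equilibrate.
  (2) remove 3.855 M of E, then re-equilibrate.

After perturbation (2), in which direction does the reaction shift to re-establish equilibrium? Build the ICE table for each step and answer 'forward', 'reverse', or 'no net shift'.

Q₀ = 296.6 vs Keq = 0.05525 ⇒ Q>K, reverse
Step 1:
                   E          A          C          G
  Initial      7.355     0.6053    0.05315      6.491
  Change      0.5662     0.3775     0.5662    -0.1887
  Equil        7.921     0.9828     0.6194      6.302
  solve Keq expr → x = -0.1887; check Q = 0.05525
Then change container volume by factor 0.5 (V_new/V_old).
Step 2:
                   E          A          C          G
  Initial      15.84      1.966      1.239       12.6
  Change     -0.9035    -0.6023    -0.9035     0.3012
  Equil        14.94      1.363     0.3353      12.91
  solve Keq expr → x = 0.3012; check Q = 0.05525
Then remove 3.855 M of E.
Step 3:
                   E          A          C          G
  Initial      11.08      1.363     0.3353      12.91
  Change     0.09845    0.06563    0.09845   -0.03282
  Equil        11.18      1.429     0.4338      12.87
  solve Keq expr → x = -0.03282; check Q = 0.05525

Direction: reverse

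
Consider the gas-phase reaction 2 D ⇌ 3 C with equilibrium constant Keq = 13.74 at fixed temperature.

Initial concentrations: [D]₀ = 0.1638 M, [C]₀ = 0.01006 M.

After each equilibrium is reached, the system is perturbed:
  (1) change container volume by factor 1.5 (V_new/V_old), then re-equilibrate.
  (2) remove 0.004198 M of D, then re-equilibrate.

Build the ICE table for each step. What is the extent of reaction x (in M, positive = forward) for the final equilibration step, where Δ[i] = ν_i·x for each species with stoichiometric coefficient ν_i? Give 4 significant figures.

x = -0.001705 M

Q₀ = 3.7946e-05 vs Keq = 13.74 ⇒ Q<K, forward
Step 1:
                  D         C
  I          0.1638   0.01006
  C         -0.1368    0.2053
  E         0.02696    0.2153
  solve Keq expr → x = 0.06842; check Q = 13.74
Then change container volume by factor 1.5 (V_new/V_old).
Step 2:
                  D         C
  I         0.01797    0.1436
  C       -0.002678  0.004016
  E         0.01529    0.1476
  solve Keq expr → x = 0.001339; check Q = 13.74
Then remove 0.004198 M of D.
Step 3:
                  D         C
  I         0.01109    0.1476
  C         0.00341 -0.005115
  E          0.0145    0.1425
  solve Keq expr → x = -0.001705; check Q = 13.74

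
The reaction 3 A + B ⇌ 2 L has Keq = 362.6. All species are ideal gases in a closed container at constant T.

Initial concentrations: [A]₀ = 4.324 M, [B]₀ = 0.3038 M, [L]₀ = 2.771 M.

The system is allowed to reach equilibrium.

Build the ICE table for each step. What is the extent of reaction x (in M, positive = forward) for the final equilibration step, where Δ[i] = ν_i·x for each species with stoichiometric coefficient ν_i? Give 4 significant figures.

x = 0.303 M

Q₀ = 0.3126 vs Keq = 362.6 ⇒ Q<K, forward
Step 1:
                   A          B          L
  I            4.324     0.3038      2.771
  C           -0.909     -0.303      0.606
  E            3.415 7.8973e-04      3.377
  solve Keq expr → x = 0.303; check Q = 362.6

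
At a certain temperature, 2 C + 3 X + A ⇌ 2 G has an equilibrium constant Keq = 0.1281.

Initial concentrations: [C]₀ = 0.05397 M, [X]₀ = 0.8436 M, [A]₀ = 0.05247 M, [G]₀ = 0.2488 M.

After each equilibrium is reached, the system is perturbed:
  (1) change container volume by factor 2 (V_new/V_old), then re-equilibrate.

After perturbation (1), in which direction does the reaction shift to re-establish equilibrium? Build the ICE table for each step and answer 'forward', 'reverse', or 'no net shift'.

Q₀ = 674.6 vs Keq = 0.1281 ⇒ Q>K, reverse
Step 1:
                    C           X           A           G
  I           0.05397      0.8436     0.05247      0.2488
  C            0.2041      0.3061       0.102     -0.2041
  E             0.258        1.15      0.1545     0.04475
  solve Keq expr → x = -0.102; check Q = 0.1281
Then change container volume by factor 2 (V_new/V_old).
Step 2:
                    C           X           A           G
  I             0.129      0.5748     0.07725     0.02237
  C           0.01541     0.02311    0.007704    -0.01541
  E            0.1444       0.598     0.08495    0.006966
  solve Keq expr → x = -0.007704; check Q = 0.1281

Direction: reverse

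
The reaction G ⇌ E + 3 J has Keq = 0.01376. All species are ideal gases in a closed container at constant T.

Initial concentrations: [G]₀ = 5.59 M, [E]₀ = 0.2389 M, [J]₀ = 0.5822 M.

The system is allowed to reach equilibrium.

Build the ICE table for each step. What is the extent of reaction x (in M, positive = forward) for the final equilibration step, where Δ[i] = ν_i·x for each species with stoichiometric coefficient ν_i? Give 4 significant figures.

x = 0.02625 M

Q₀ = 0.008434 vs Keq = 0.01376 ⇒ Q<K, forward
Step 1:
                  G         E         J
  init         5.59    0.2389    0.5822
  Δ        -0.02625   0.02625   0.07875
  eq          5.564    0.2651    0.6609
  solve Keq expr → x = 0.02625; check Q = 0.01376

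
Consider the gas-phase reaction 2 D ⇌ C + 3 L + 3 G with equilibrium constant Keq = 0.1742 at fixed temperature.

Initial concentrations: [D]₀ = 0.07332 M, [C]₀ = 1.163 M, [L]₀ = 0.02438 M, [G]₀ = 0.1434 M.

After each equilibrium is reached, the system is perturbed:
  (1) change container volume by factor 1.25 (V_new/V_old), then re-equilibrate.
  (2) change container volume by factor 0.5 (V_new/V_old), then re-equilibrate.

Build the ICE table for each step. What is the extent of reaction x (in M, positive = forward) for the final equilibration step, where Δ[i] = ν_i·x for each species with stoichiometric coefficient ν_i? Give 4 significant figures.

x = -0.0141 M

Q₀ = 9.2445e-06 vs Keq = 0.1742 ⇒ Q<K, forward
Step 1:
                   D          C          L          G
  I          0.07332      1.163    0.02438     0.1434
  C         -0.06142    0.03071    0.09213    0.09213
  E           0.0119      1.194     0.1165     0.2355
  solve Keq expr → x = 0.03071; check Q = 0.1742
Then change container volume by factor 1.25 (V_new/V_old).
Step 2:
                   D          C          L          G
  I          0.00952      0.955    0.09321     0.1884
  C        -0.003376   0.001688   0.005063   0.005063
  E         0.006144     0.9567    0.09827     0.1935
  solve Keq expr → x = 0.001688; check Q = 0.1742
Then change container volume by factor 0.5 (V_new/V_old).
Step 3:
                   D          C          L          G
  I          0.01229      1.913     0.1965      0.387
  C          0.02819    -0.0141   -0.04229   -0.04229
  E          0.04048      1.899     0.1543     0.3447
  solve Keq expr → x = -0.0141; check Q = 0.1742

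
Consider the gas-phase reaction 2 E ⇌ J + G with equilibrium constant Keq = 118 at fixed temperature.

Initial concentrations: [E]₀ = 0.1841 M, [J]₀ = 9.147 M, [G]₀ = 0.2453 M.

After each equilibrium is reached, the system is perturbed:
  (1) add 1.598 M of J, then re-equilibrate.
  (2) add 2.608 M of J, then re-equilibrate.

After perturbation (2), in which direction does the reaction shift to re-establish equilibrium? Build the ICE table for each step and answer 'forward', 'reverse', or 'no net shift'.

Direction: reverse

Q₀ = 66.2 vs Keq = 118 ⇒ Q<K, forward
Step 1:
                  E         J         G
  I          0.1841     9.147    0.2453
  C        -0.04047   0.02024   0.02024
  E          0.1436     9.167    0.2655
  solve Keq expr → x = 0.02024; check Q = 118
Then add 1.598 M of J.
Step 2:
                  E         J         G
  I          0.1436     10.77    0.2655
  C         0.01044  -0.00522  -0.00522
  E          0.1541     10.76    0.2603
  solve Keq expr → x = -0.00522; check Q = 118
Then add 2.608 M of J.
Step 3:
                  E         J         G
  I          0.1541     13.37    0.2603
  C          0.0151 -0.007551 -0.007551
  E          0.1692     13.36    0.2528
  solve Keq expr → x = -0.007551; check Q = 118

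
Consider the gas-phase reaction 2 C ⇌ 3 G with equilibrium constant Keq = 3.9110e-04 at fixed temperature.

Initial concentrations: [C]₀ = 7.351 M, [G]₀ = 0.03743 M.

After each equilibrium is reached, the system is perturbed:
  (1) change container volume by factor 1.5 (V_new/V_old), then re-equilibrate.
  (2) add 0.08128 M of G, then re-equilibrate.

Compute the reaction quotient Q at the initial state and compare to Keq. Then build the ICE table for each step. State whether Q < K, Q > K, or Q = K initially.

Q₀ = 9.7044e-07 vs Keq = 3.9110e-04 ⇒ Q<K, forward
Step 1:
                  C         G
  Initial     7.351   0.03743
  Change    -0.1567    0.2351
  Equil       7.194    0.2725
  solve Keq expr → x = 0.07837; check Q = 3.9110e-04
Then change container volume by factor 1.5 (V_new/V_old).
Step 2:
                  C         G
  Initial     4.796    0.1817
  Change    -0.0172    0.0258
  Equil       4.779    0.2075
  solve Keq expr → x = 0.008599; check Q = 3.9110e-04
Then add 0.08128 M of G.
Step 3:
                  C         G
  Initial     4.779    0.2888
  Change    0.05316  -0.07974
  Equil       4.832     0.209
  solve Keq expr → x = -0.02658; check Q = 3.9110e-04

Q₀ = 9.7044e-07; Q < K (proceeds forward)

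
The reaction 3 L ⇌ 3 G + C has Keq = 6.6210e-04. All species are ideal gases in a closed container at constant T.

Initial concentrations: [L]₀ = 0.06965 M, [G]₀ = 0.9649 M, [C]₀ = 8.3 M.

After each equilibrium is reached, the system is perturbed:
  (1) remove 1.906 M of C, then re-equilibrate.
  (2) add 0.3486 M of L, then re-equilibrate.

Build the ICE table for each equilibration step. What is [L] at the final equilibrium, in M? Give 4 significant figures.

[L]_eq = 1.32 M

Q₀ = 2.2068e+04 vs Keq = 6.6210e-04 ⇒ Q>K, reverse
Step 1:
                  L         G         C
  I         0.06965    0.9649       8.3
  C          0.9217   -0.9217   -0.3072
  E          0.9913   0.04321     7.993
  solve Keq expr → x = -0.3072; check Q = 6.6210e-04
Then remove 1.906 M of C.
Step 2:
                  L         G         C
  I          0.9913   0.04321     6.087
  C       -0.003917  0.003917  0.001306
  E          0.9874   0.04713     6.088
  solve Keq expr → x = 0.001306; check Q = 6.6210e-04
Then add 0.3486 M of L.
Step 3:
                  L         G         C
  I           1.336   0.04713     6.088
  C        -0.01586   0.01586  0.005288
  E            1.32     0.063     6.093
  solve Keq expr → x = 0.005288; check Q = 6.6210e-04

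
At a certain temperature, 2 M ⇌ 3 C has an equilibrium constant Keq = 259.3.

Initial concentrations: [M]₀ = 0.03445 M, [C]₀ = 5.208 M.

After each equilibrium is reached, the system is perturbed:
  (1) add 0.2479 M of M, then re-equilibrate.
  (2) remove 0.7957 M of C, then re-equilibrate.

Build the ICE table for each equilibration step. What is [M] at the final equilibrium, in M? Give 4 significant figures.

[M]_eq = 0.51 M

Q₀ = 1.1902e+05 vs Keq = 259.3 ⇒ Q>K, reverse
Step 1:
                   M          C
  Initial    0.03445      5.208
  Change      0.5387    -0.8081
  Equil       0.5732        4.4
  solve Keq expr → x = -0.2694; check Q = 259.3
Then add 0.2479 M of M.
Step 2:
                   M          C
  Initial     0.8211        4.4
  Change      -0.191     0.2865
  Equil         0.63      4.686
  solve Keq expr → x = 0.09551; check Q = 259.3
Then remove 0.7957 M of C.
Step 3:
                   M          C
  Initial       0.63      3.891
  Change       -0.12       0.18
  Equil         0.51      4.071
  solve Keq expr → x = 0.06; check Q = 259.3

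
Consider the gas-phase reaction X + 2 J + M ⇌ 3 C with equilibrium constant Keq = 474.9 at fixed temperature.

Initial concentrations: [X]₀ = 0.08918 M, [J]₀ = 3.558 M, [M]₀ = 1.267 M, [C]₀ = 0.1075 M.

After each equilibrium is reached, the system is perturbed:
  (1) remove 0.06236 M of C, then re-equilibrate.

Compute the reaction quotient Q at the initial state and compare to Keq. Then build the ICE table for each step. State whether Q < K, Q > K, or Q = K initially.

Q₀ = 8.6850e-04; Q < K (proceeds forward)

Q₀ = 8.6850e-04 vs Keq = 474.9 ⇒ Q<K, forward
Step 1:
                  X         J         M         C
  init      0.08918     3.558     1.267    0.1075
  Δ        -0.08917   -0.1783  -0.08917    0.2675
  eq      8.2550e-06      3.38     1.178     0.375
  solve Keq expr → x = 0.08917; check Q = 474.9
Then remove 0.06236 M of C.
Step 2:
                  X         J         M         C
  init    8.2550e-06      3.38     1.178    0.3127
  Δ       -3.4708e-06 -6.9415e-06 -3.4708e-06 1.0412e-05
  eq      4.7843e-06      3.38     1.178    0.3127
  solve Keq expr → x = 3.4708e-06; check Q = 474.9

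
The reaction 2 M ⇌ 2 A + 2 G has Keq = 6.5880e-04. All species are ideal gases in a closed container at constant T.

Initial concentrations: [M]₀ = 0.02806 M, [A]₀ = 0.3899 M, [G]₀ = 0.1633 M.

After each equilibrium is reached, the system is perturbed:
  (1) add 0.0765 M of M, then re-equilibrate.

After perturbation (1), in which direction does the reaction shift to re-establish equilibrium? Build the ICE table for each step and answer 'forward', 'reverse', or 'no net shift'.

Direction: forward

Q₀ = 5.149 vs Keq = 6.5880e-04 ⇒ Q>K, reverse
Step 1:
                  M         A         G
  init      0.02806    0.3899    0.1633
  Δ          0.1451   -0.1451   -0.1451
  eq         0.1732    0.2448   0.01816
  solve Keq expr → x = -0.07257; check Q = 6.5880e-04
Then add 0.0765 M of M.
Step 2:
                  M         A         G
  init       0.2497    0.2448   0.01816
  Δ       -0.006651  0.006651  0.006651
  eq          0.243    0.2514   0.02481
  solve Keq expr → x = 0.003325; check Q = 6.5880e-04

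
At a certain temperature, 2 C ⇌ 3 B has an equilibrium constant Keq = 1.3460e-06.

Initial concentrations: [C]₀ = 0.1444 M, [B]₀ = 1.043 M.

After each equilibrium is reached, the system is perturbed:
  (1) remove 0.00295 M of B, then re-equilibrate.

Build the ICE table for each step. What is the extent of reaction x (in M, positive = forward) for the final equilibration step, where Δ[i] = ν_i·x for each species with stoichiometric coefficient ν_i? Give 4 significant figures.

x = 9.7823e-04 M

Q₀ = 54.41 vs Keq = 1.3460e-06 ⇒ Q>K, reverse
Step 1:
                   C          B
  init        0.1444      1.043
  Δ           0.6888     -1.033
  eq          0.8332   0.009777
  solve Keq expr → x = -0.3444; check Q = 1.3460e-06
Then remove 0.00295 M of B.
Step 2:
                   C          B
  init        0.8332   0.006827
  Δ        -0.001956   0.002935
  eq          0.8313   0.009761
  solve Keq expr → x = 9.7823e-04; check Q = 1.3460e-06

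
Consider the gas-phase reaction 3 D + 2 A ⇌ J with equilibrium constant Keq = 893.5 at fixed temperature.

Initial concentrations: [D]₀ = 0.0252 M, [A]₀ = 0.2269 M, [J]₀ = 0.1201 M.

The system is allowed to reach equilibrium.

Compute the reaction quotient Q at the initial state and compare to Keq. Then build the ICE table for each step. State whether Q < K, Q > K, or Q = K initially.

Q₀ = 1.4577e+05 vs Keq = 893.5 ⇒ Q>K, reverse
Step 1:
                   D          A          J
  Initial     0.0252     0.2269     0.1201
  Change     0.08369     0.0558    -0.0279
  Equil       0.1089     0.2827     0.0922
  solve Keq expr → x = -0.0279; check Q = 893.5

Q₀ = 1.4577e+05; Q > K (proceeds reverse)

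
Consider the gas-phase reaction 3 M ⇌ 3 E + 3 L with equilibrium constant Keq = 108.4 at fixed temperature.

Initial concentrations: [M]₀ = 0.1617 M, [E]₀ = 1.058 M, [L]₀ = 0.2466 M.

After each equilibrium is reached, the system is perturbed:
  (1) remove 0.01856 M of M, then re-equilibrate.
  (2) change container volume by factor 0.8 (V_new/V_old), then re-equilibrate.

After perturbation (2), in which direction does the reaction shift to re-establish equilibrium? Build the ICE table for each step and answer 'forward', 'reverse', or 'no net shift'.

Direction: reverse

Q₀ = 4.201 vs Keq = 108.4 ⇒ Q<K, forward
Step 1:
                   M          E          L
  I           0.1617      1.058     0.2466
  C         -0.08287    0.08287    0.08287
  E          0.07883      1.141     0.3295
  solve Keq expr → x = 0.02762; check Q = 108.4
Then remove 0.01856 M of M.
Step 2:
                   M          E          L
  I          0.06027      1.141     0.3295
  C          0.01422   -0.01422   -0.01422
  E          0.07449      1.127     0.3152
  solve Keq expr → x = -0.004739; check Q = 108.4
Then change container volume by factor 0.8 (V_new/V_old).
Step 3:
                   M          E          L
  I          0.09311      1.408     0.3941
  C          0.01694   -0.01694   -0.01694
  E             0.11      1.391     0.3771
  solve Keq expr → x = -0.005645; check Q = 108.4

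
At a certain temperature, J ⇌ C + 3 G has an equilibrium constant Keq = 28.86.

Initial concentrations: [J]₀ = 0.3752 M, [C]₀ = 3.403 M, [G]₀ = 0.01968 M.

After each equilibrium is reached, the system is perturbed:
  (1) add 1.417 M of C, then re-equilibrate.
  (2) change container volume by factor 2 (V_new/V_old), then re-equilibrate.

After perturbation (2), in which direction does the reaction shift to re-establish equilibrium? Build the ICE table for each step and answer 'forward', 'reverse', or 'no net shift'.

Q₀ = 6.9131e-05 vs Keq = 28.86 ⇒ Q<K, forward
Step 1:
                    J           C           G
  Initial      0.3752       3.403     0.01968
  Change      -0.2875      0.2875      0.8624
  Equil       0.08775        3.69       0.882
  solve Keq expr → x = 0.2875; check Q = 28.86
Then add 1.417 M of C.
Step 2:
                    J           C           G
  Initial     0.08775       5.107       0.882
  Change      0.01534    -0.01534    -0.04603
  Equil        0.1031       5.092       0.836
  solve Keq expr → x = -0.01534; check Q = 28.86
Then change container volume by factor 2 (V_new/V_old).
Step 3:
                    J           C           G
  Initial     0.05155       2.546       0.418
  Change     -0.03805     0.03805      0.1142
  Equil       0.01349       2.584      0.5322
  solve Keq expr → x = 0.03805; check Q = 28.86

Direction: forward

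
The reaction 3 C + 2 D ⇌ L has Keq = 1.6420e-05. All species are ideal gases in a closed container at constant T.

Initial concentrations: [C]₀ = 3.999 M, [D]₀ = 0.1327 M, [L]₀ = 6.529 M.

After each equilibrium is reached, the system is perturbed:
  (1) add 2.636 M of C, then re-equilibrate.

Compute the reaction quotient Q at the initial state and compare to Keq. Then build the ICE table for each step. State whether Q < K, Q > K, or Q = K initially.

Q₀ = 5.798; Q > K (proceeds reverse)

Q₀ = 5.798 vs Keq = 1.6420e-05 ⇒ Q>K, reverse
Step 1:
                   C          D          L
  init         3.999     0.1327      6.529
  Δ            10.85      7.231     -3.616
  eq           14.85      7.364      2.913
  solve Keq expr → x = -3.616; check Q = 1.6420e-05
Then add 2.636 M of C.
Step 2:
                   C          D          L
  init         17.48      7.364      2.913
  Δ           -1.032     -0.688      0.344
  eq           16.45      6.676      3.257
  solve Keq expr → x = 0.344; check Q = 1.6420e-05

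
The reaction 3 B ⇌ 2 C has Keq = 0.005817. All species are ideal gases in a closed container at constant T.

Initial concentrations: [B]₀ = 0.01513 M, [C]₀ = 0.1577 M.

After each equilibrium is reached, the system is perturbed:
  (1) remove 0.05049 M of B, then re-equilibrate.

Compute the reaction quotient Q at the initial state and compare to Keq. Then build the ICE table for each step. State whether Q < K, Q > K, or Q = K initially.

Q₀ = 7180 vs Keq = 0.005817 ⇒ Q>K, reverse
Step 1:
                    B           C
  Initial     0.01513      0.1577
  Change       0.2232     -0.1488
  Equil        0.2384    0.008876
  solve Keq expr → x = -0.07441; check Q = 0.005817
Then remove 0.05049 M of B.
Step 2:
                    B           C
  Initial      0.1879    0.008876
  Change      0.00372    -0.00248
  Equil        0.1916    0.006396
  solve Keq expr → x = -0.00124; check Q = 0.005817

Q₀ = 7180; Q > K (proceeds reverse)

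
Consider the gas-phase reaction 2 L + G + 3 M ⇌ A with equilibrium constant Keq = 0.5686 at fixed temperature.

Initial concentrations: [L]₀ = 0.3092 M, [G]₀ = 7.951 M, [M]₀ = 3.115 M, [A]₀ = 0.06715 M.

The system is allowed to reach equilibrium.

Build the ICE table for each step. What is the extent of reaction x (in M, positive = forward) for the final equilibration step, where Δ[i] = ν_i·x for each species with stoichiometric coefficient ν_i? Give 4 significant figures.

x = 0.1311 M

Q₀ = 0.002923 vs Keq = 0.5686 ⇒ Q<K, forward
Step 1:
                  L         G         M         A
  Initial    0.3092     7.951     3.115   0.06715
  Change    -0.2622   -0.1311   -0.3933    0.1311
  Equil     0.04702      7.82     2.722    0.1982
  solve Keq expr → x = 0.1311; check Q = 0.5686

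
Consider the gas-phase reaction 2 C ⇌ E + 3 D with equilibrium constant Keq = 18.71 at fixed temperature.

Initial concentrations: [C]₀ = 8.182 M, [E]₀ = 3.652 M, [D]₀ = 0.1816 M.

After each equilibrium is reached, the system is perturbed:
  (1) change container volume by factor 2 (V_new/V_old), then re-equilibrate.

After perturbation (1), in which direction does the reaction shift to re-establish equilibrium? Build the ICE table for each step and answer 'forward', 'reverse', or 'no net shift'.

Direction: forward

Q₀ = 3.2671e-04 vs Keq = 18.71 ⇒ Q<K, forward
Step 1:
                   C          E          D
  I            8.182      3.652     0.1816
  C           -2.965      1.482      4.447
  E            5.217      5.134      4.629
  solve Keq expr → x = 1.482; check Q = 18.71
Then change container volume by factor 2 (V_new/V_old).
Step 2:
                   C          E          D
  I            2.609      2.567      2.314
  C          -0.5099      0.255     0.7649
  E            2.099      2.822      3.079
  solve Keq expr → x = 0.255; check Q = 18.71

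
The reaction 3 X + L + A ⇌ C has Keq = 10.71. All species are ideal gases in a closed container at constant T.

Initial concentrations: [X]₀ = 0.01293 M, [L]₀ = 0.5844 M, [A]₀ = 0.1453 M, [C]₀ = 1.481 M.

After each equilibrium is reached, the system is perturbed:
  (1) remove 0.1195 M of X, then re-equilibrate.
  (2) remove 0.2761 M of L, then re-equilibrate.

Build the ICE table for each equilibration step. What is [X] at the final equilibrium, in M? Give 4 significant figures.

[X]_eq = 0.756 M

Q₀ = 8.0683e+06 vs Keq = 10.71 ⇒ Q>K, reverse
Step 1:
                   X          L          A          C
  I          0.01293     0.5844     0.1453      1.481
  C           0.7066     0.2355     0.2355    -0.2355
  E           0.7195     0.8199     0.3808      1.245
  solve Keq expr → x = -0.2355; check Q = 10.71
Then remove 0.1195 M of X.
Step 2:
                   X          L          A          C
  I              0.6     0.8199     0.3808      1.245
  C          0.08819     0.0294     0.0294    -0.0294
  E           0.6882     0.8493     0.4102      1.216
  solve Keq expr → x = -0.0294; check Q = 10.71
Then remove 0.2761 M of L.
Step 3:
                   X          L          A          C
  I           0.6882     0.5732     0.4102      1.216
  C          0.06784    0.02261    0.02261   -0.02261
  E            0.756     0.5958     0.4328      1.193
  solve Keq expr → x = -0.02261; check Q = 10.71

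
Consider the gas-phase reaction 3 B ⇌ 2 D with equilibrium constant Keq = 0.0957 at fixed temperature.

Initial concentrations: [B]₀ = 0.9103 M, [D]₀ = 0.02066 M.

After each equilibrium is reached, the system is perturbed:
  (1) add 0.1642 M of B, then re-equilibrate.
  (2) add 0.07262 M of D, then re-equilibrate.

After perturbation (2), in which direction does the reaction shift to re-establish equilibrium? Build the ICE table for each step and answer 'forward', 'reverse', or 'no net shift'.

Direction: reverse

Q₀ = 5.6586e-04 vs Keq = 0.0957 ⇒ Q<K, forward
Step 1:
                  B         D
  init       0.9103   0.02066
  Δ         -0.2296    0.1531
  eq         0.6807    0.1737
  solve Keq expr → x = 0.07654; check Q = 0.0957
Then add 0.1642 M of B.
Step 2:
                  B         D
  init       0.8449    0.1737
  Δ        -0.06128   0.04086
  eq         0.7836    0.2146
  solve Keq expr → x = 0.02043; check Q = 0.0957
Then add 0.07262 M of D.
Step 3:
                  B         D
  init       0.7836    0.2872
  Δ         0.06686  -0.04458
  eq         0.8505    0.2426
  solve Keq expr → x = -0.02229; check Q = 0.0957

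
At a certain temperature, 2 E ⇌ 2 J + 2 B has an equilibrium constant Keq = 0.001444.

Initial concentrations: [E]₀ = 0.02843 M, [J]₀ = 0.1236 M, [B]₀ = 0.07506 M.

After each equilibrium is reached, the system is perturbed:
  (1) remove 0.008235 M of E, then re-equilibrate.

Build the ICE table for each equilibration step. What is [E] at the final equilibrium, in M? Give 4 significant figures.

Q₀ = 0.1065 vs Keq = 0.001444 ⇒ Q>K, reverse
Step 1:
                   E          J          B
  Initial    0.02843     0.1236    0.07506
  Change     0.04214   -0.04214   -0.04214
  Equil      0.07057    0.08146    0.03292
  solve Keq expr → x = -0.02107; check Q = 0.001444
Then remove 0.008235 M of E.
Step 2:
                   E          J          B
  Initial    0.06234    0.08146    0.03292
  Change    0.002082  -0.002082  -0.002082
  Equil      0.06442    0.07938    0.03084
  solve Keq expr → x = -0.001041; check Q = 0.001444

[E]_eq = 0.06442 M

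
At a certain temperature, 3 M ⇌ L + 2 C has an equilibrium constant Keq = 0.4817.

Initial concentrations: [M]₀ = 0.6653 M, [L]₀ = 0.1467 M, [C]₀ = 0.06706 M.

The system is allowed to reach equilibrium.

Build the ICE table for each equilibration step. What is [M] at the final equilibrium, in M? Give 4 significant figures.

Q₀ = 0.00224 vs Keq = 0.4817 ⇒ Q<K, forward
Step 1:
                   M          L          C
  init        0.6653     0.1467    0.06706
  Δ          -0.3197     0.1066     0.2131
  eq          0.3456     0.2533     0.2802
  solve Keq expr → x = 0.1066; check Q = 0.4817

[M]_eq = 0.3456 M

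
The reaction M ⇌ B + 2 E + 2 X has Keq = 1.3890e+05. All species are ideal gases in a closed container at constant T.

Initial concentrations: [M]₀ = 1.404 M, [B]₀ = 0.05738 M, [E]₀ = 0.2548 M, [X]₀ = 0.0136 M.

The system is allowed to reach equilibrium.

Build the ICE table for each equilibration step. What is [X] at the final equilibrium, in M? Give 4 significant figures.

Q₀ = 4.9076e-07 vs Keq = 1.3890e+05 ⇒ Q<K, forward
Step 1:
                   M          B          E          X
  Initial      1.404    0.05738     0.2548     0.0136
  Change      -1.403      1.403      2.806      2.806
  Equil   7.8366e-04      1.461      3.061       2.82
  solve Keq expr → x = 1.403; check Q = 1.3890e+05

[X]_eq = 2.82 M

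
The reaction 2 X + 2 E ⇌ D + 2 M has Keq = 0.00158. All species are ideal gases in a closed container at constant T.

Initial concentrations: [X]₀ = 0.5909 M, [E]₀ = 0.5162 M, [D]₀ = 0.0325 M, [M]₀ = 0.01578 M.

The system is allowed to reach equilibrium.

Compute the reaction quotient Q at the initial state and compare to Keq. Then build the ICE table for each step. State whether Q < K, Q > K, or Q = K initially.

Q₀ = 8.6983e-05 vs Keq = 0.00158 ⇒ Q<K, forward
Step 1:
                    X           E           D           M
  I            0.5909      0.5162      0.0325     0.01578
  C          -0.03274    -0.03274     0.01637     0.03274
  E            0.5582      0.4835     0.04887     0.04852
  solve Keq expr → x = 0.01637; check Q = 0.00158

Q₀ = 8.6983e-05; Q < K (proceeds forward)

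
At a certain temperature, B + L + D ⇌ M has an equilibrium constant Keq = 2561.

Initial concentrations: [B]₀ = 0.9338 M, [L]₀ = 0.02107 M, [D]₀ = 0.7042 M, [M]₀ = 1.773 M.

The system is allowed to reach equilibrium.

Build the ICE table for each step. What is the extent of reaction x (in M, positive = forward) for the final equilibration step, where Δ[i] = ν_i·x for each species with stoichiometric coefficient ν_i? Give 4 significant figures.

x = 0.01995 M

Q₀ = 128 vs Keq = 2561 ⇒ Q<K, forward
Step 1:
                  B         L         D         M
  init       0.9338   0.02107    0.7042     1.773
  Δ        -0.01995  -0.01995  -0.01995   0.01995
  eq         0.9138   0.00112    0.6842     1.793
  solve Keq expr → x = 0.01995; check Q = 2561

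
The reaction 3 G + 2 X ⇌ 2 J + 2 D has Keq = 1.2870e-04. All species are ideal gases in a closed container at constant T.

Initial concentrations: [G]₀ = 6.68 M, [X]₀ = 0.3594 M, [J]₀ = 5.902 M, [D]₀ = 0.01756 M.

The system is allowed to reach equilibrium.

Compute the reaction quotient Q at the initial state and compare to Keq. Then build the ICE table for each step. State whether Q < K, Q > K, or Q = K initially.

Q₀ = 2.7897e-04 vs Keq = 1.2870e-04 ⇒ Q>K, reverse
Step 1:
                    G           X           J           D
  I              6.68      0.3594       5.902     0.01756
  C           0.00813     0.00542    -0.00542    -0.00542
  E             6.688      0.3648       5.897     0.01214
  solve Keq expr → x = -0.00271; check Q = 1.2870e-04

Q₀ = 2.7897e-04; Q > K (proceeds reverse)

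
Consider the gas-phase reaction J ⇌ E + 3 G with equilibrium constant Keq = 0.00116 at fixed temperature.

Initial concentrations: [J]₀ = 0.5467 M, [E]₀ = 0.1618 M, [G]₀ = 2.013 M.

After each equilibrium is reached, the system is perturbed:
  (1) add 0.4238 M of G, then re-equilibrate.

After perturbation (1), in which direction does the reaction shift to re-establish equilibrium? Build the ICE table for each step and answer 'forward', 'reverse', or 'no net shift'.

Q₀ = 2.414 vs Keq = 0.00116 ⇒ Q>K, reverse
Step 1:
                    J           E           G
  Initial      0.5467      0.1618       2.013
  Change       0.1616     -0.1616     -0.4847
  Equil        0.7083  2.3016e-04       1.528
  solve Keq expr → x = -0.1616; check Q = 0.00116
Then add 0.4238 M of G.
Step 2:
                    J           E           G
  Initial      0.7083  2.3016e-04       1.952
  Change   1.1964e-04 -1.1964e-04 -3.5891e-04
  Equil        0.7084  1.1053e-04       1.952
  solve Keq expr → x = -1.1964e-04; check Q = 0.00116

Direction: reverse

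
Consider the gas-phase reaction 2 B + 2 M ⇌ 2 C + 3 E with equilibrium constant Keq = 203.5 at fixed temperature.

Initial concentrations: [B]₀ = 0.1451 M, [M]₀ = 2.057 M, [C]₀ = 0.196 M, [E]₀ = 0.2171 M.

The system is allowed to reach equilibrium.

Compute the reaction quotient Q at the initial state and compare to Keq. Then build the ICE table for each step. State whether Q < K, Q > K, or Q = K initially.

Q₀ = 0.004413 vs Keq = 203.5 ⇒ Q<K, forward
Step 1:
                  B         M         C         E
  I          0.1451     2.057     0.196    0.2171
  C         -0.1416   -0.1416    0.1416    0.2124
  E        0.003478     1.915    0.3376    0.4295
  solve Keq expr → x = 0.07081; check Q = 203.5

Q₀ = 0.004413; Q < K (proceeds forward)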